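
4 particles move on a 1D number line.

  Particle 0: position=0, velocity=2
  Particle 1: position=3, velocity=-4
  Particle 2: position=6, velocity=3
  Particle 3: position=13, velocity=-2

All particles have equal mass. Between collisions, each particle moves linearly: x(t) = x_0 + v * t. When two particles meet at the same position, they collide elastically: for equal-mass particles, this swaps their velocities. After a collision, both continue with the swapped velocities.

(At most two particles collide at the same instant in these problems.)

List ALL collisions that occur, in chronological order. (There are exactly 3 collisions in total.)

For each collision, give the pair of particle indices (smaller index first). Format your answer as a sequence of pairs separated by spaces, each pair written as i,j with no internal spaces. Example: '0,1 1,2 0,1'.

Answer: 0,1 2,3 1,2

Derivation:
Collision at t=1/2: particles 0 and 1 swap velocities; positions: p0=1 p1=1 p2=15/2 p3=12; velocities now: v0=-4 v1=2 v2=3 v3=-2
Collision at t=7/5: particles 2 and 3 swap velocities; positions: p0=-13/5 p1=14/5 p2=51/5 p3=51/5; velocities now: v0=-4 v1=2 v2=-2 v3=3
Collision at t=13/4: particles 1 and 2 swap velocities; positions: p0=-10 p1=13/2 p2=13/2 p3=63/4; velocities now: v0=-4 v1=-2 v2=2 v3=3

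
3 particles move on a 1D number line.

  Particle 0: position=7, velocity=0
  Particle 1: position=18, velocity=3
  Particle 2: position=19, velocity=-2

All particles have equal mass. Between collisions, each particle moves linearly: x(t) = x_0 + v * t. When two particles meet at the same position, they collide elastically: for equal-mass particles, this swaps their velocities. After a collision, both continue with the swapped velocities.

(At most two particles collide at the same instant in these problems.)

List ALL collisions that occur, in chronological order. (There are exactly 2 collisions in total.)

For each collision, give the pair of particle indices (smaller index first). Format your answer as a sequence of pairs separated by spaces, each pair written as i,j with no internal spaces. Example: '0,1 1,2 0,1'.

Answer: 1,2 0,1

Derivation:
Collision at t=1/5: particles 1 and 2 swap velocities; positions: p0=7 p1=93/5 p2=93/5; velocities now: v0=0 v1=-2 v2=3
Collision at t=6: particles 0 and 1 swap velocities; positions: p0=7 p1=7 p2=36; velocities now: v0=-2 v1=0 v2=3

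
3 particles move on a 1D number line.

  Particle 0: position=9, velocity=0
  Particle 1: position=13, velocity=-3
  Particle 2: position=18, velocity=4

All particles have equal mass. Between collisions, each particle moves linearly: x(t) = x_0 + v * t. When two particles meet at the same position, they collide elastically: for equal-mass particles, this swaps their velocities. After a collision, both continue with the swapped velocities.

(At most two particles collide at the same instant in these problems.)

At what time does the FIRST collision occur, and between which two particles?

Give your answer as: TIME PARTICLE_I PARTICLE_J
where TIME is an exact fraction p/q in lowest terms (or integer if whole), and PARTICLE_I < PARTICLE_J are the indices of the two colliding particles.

Answer: 4/3 0 1

Derivation:
Pair (0,1): pos 9,13 vel 0,-3 -> gap=4, closing at 3/unit, collide at t=4/3
Pair (1,2): pos 13,18 vel -3,4 -> not approaching (rel speed -7 <= 0)
Earliest collision: t=4/3 between 0 and 1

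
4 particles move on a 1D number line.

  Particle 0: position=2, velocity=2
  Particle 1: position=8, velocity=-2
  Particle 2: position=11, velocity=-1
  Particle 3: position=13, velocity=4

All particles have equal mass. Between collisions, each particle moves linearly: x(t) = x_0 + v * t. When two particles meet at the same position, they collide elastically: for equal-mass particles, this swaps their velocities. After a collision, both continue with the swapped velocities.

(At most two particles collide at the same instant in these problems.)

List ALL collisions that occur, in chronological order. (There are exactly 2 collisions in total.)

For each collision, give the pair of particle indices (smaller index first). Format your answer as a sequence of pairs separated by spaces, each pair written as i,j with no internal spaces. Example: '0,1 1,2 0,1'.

Answer: 0,1 1,2

Derivation:
Collision at t=3/2: particles 0 and 1 swap velocities; positions: p0=5 p1=5 p2=19/2 p3=19; velocities now: v0=-2 v1=2 v2=-1 v3=4
Collision at t=3: particles 1 and 2 swap velocities; positions: p0=2 p1=8 p2=8 p3=25; velocities now: v0=-2 v1=-1 v2=2 v3=4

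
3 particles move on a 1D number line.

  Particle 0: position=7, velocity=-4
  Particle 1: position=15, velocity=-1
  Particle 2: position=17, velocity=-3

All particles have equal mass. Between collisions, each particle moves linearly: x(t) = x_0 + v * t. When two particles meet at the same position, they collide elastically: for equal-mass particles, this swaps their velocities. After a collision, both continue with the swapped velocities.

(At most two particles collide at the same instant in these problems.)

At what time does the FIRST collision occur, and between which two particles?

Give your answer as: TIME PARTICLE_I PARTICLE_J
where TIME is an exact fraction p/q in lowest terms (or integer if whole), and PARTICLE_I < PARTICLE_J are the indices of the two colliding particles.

Pair (0,1): pos 7,15 vel -4,-1 -> not approaching (rel speed -3 <= 0)
Pair (1,2): pos 15,17 vel -1,-3 -> gap=2, closing at 2/unit, collide at t=1
Earliest collision: t=1 between 1 and 2

Answer: 1 1 2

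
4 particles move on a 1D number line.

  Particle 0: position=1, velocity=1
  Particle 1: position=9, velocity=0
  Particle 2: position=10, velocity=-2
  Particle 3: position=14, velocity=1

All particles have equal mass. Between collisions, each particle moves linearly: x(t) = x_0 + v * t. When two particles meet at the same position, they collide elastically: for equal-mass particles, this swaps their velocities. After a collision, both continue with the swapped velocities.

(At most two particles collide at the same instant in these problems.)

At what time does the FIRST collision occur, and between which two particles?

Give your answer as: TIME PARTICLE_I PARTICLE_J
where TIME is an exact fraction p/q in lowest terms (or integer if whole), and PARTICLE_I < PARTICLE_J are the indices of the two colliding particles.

Pair (0,1): pos 1,9 vel 1,0 -> gap=8, closing at 1/unit, collide at t=8
Pair (1,2): pos 9,10 vel 0,-2 -> gap=1, closing at 2/unit, collide at t=1/2
Pair (2,3): pos 10,14 vel -2,1 -> not approaching (rel speed -3 <= 0)
Earliest collision: t=1/2 between 1 and 2

Answer: 1/2 1 2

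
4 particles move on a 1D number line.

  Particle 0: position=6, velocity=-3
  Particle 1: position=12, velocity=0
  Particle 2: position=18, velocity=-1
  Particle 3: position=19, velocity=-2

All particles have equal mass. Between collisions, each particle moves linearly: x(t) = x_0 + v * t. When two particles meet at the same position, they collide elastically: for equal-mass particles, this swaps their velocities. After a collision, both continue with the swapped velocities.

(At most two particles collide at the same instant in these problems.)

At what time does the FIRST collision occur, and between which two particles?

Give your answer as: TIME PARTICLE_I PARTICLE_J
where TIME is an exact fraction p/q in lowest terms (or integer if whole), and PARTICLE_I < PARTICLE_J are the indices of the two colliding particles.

Pair (0,1): pos 6,12 vel -3,0 -> not approaching (rel speed -3 <= 0)
Pair (1,2): pos 12,18 vel 0,-1 -> gap=6, closing at 1/unit, collide at t=6
Pair (2,3): pos 18,19 vel -1,-2 -> gap=1, closing at 1/unit, collide at t=1
Earliest collision: t=1 between 2 and 3

Answer: 1 2 3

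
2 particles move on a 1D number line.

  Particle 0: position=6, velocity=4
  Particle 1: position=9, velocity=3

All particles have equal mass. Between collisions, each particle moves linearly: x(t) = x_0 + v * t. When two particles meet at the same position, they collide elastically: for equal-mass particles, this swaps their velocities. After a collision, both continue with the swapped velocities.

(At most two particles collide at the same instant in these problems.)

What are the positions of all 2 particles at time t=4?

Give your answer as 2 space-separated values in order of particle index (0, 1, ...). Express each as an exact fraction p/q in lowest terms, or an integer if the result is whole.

Collision at t=3: particles 0 and 1 swap velocities; positions: p0=18 p1=18; velocities now: v0=3 v1=4
Advance to t=4 (no further collisions before then); velocities: v0=3 v1=4; positions = 21 22

Answer: 21 22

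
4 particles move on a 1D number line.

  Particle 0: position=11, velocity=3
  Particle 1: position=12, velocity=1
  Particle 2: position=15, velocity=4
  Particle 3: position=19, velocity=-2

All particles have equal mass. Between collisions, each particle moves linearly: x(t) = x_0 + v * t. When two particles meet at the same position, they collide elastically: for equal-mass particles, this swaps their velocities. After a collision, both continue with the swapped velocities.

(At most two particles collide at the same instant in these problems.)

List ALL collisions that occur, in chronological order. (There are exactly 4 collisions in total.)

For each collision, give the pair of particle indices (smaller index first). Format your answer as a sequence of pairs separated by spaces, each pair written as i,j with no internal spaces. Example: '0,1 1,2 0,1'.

Collision at t=1/2: particles 0 and 1 swap velocities; positions: p0=25/2 p1=25/2 p2=17 p3=18; velocities now: v0=1 v1=3 v2=4 v3=-2
Collision at t=2/3: particles 2 and 3 swap velocities; positions: p0=38/3 p1=13 p2=53/3 p3=53/3; velocities now: v0=1 v1=3 v2=-2 v3=4
Collision at t=8/5: particles 1 and 2 swap velocities; positions: p0=68/5 p1=79/5 p2=79/5 p3=107/5; velocities now: v0=1 v1=-2 v2=3 v3=4
Collision at t=7/3: particles 0 and 1 swap velocities; positions: p0=43/3 p1=43/3 p2=18 p3=73/3; velocities now: v0=-2 v1=1 v2=3 v3=4

Answer: 0,1 2,3 1,2 0,1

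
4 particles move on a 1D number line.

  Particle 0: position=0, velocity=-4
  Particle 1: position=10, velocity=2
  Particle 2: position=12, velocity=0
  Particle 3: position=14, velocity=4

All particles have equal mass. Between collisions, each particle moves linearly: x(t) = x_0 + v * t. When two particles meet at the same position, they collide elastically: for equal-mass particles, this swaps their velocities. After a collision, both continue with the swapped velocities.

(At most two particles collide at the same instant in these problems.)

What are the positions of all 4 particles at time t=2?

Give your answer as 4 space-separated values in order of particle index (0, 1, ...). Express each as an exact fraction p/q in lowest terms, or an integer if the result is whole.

Collision at t=1: particles 1 and 2 swap velocities; positions: p0=-4 p1=12 p2=12 p3=18; velocities now: v0=-4 v1=0 v2=2 v3=4
Advance to t=2 (no further collisions before then); velocities: v0=-4 v1=0 v2=2 v3=4; positions = -8 12 14 22

Answer: -8 12 14 22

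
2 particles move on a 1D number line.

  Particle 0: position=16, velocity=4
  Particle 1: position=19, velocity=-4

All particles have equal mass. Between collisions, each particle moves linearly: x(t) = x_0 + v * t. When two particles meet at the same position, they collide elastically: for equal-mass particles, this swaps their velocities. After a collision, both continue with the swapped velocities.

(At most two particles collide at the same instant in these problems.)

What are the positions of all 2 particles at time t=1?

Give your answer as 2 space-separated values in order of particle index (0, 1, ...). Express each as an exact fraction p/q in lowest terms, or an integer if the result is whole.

Answer: 15 20

Derivation:
Collision at t=3/8: particles 0 and 1 swap velocities; positions: p0=35/2 p1=35/2; velocities now: v0=-4 v1=4
Advance to t=1 (no further collisions before then); velocities: v0=-4 v1=4; positions = 15 20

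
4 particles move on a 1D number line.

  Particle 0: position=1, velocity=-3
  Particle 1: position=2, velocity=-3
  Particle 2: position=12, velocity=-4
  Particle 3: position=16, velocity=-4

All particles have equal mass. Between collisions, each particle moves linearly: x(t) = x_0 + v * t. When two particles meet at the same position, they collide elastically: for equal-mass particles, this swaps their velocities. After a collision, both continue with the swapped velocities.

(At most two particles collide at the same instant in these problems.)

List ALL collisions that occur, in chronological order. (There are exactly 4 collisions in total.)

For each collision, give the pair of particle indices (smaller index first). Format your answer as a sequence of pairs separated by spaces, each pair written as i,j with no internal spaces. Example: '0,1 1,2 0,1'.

Collision at t=10: particles 1 and 2 swap velocities; positions: p0=-29 p1=-28 p2=-28 p3=-24; velocities now: v0=-3 v1=-4 v2=-3 v3=-4
Collision at t=11: particles 0 and 1 swap velocities; positions: p0=-32 p1=-32 p2=-31 p3=-28; velocities now: v0=-4 v1=-3 v2=-3 v3=-4
Collision at t=14: particles 2 and 3 swap velocities; positions: p0=-44 p1=-41 p2=-40 p3=-40; velocities now: v0=-4 v1=-3 v2=-4 v3=-3
Collision at t=15: particles 1 and 2 swap velocities; positions: p0=-48 p1=-44 p2=-44 p3=-43; velocities now: v0=-4 v1=-4 v2=-3 v3=-3

Answer: 1,2 0,1 2,3 1,2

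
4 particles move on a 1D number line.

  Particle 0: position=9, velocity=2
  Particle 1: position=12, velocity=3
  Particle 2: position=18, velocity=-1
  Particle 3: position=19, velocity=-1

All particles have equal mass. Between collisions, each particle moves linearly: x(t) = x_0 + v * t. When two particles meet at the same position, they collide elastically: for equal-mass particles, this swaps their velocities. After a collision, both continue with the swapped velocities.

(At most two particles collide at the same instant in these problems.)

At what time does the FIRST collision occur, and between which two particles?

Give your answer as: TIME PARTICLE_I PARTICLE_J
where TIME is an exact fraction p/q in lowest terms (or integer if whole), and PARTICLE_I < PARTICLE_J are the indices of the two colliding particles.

Answer: 3/2 1 2

Derivation:
Pair (0,1): pos 9,12 vel 2,3 -> not approaching (rel speed -1 <= 0)
Pair (1,2): pos 12,18 vel 3,-1 -> gap=6, closing at 4/unit, collide at t=3/2
Pair (2,3): pos 18,19 vel -1,-1 -> not approaching (rel speed 0 <= 0)
Earliest collision: t=3/2 between 1 and 2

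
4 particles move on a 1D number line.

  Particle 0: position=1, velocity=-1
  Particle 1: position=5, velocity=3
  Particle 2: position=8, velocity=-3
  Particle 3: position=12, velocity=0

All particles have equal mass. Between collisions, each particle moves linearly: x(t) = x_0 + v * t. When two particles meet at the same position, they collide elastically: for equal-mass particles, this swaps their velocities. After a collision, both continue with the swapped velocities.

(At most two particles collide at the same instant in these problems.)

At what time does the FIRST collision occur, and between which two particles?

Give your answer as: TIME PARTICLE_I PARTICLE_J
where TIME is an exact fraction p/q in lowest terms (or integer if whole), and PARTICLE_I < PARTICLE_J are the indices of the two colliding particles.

Answer: 1/2 1 2

Derivation:
Pair (0,1): pos 1,5 vel -1,3 -> not approaching (rel speed -4 <= 0)
Pair (1,2): pos 5,8 vel 3,-3 -> gap=3, closing at 6/unit, collide at t=1/2
Pair (2,3): pos 8,12 vel -3,0 -> not approaching (rel speed -3 <= 0)
Earliest collision: t=1/2 between 1 and 2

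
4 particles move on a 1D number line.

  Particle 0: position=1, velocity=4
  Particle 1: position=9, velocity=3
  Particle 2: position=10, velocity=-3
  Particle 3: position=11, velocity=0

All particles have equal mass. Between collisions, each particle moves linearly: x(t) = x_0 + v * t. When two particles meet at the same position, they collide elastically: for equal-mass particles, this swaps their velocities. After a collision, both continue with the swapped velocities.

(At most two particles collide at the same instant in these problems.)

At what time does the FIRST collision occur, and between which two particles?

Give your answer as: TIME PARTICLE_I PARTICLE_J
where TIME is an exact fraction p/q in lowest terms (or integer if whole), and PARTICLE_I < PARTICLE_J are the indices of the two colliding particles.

Answer: 1/6 1 2

Derivation:
Pair (0,1): pos 1,9 vel 4,3 -> gap=8, closing at 1/unit, collide at t=8
Pair (1,2): pos 9,10 vel 3,-3 -> gap=1, closing at 6/unit, collide at t=1/6
Pair (2,3): pos 10,11 vel -3,0 -> not approaching (rel speed -3 <= 0)
Earliest collision: t=1/6 between 1 and 2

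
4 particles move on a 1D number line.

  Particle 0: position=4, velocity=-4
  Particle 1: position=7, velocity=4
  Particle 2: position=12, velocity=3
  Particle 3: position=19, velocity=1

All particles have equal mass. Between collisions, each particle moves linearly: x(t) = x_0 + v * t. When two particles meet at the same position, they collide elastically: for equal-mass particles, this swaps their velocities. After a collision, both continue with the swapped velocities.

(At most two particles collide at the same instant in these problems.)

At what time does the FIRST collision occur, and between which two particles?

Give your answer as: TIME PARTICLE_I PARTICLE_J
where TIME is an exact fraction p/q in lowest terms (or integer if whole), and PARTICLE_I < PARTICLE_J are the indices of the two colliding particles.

Pair (0,1): pos 4,7 vel -4,4 -> not approaching (rel speed -8 <= 0)
Pair (1,2): pos 7,12 vel 4,3 -> gap=5, closing at 1/unit, collide at t=5
Pair (2,3): pos 12,19 vel 3,1 -> gap=7, closing at 2/unit, collide at t=7/2
Earliest collision: t=7/2 between 2 and 3

Answer: 7/2 2 3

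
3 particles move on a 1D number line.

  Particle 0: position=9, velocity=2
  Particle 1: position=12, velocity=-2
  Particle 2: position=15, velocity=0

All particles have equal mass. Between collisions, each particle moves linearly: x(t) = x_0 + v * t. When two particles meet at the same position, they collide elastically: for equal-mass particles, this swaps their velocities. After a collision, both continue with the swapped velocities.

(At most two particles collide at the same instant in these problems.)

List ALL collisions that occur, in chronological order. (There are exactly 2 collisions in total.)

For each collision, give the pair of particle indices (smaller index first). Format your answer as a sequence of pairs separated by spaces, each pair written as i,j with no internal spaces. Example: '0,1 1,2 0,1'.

Collision at t=3/4: particles 0 and 1 swap velocities; positions: p0=21/2 p1=21/2 p2=15; velocities now: v0=-2 v1=2 v2=0
Collision at t=3: particles 1 and 2 swap velocities; positions: p0=6 p1=15 p2=15; velocities now: v0=-2 v1=0 v2=2

Answer: 0,1 1,2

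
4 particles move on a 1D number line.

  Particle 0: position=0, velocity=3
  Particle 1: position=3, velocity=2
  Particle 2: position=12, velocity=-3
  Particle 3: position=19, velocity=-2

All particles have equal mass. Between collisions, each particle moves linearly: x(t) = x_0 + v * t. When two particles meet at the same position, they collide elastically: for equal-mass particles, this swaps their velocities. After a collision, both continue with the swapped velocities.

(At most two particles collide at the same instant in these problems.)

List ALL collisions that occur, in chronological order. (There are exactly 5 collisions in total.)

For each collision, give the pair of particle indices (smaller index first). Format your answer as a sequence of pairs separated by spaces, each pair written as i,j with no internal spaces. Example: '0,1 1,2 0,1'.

Answer: 1,2 0,1 1,2 2,3 1,2

Derivation:
Collision at t=9/5: particles 1 and 2 swap velocities; positions: p0=27/5 p1=33/5 p2=33/5 p3=77/5; velocities now: v0=3 v1=-3 v2=2 v3=-2
Collision at t=2: particles 0 and 1 swap velocities; positions: p0=6 p1=6 p2=7 p3=15; velocities now: v0=-3 v1=3 v2=2 v3=-2
Collision at t=3: particles 1 and 2 swap velocities; positions: p0=3 p1=9 p2=9 p3=13; velocities now: v0=-3 v1=2 v2=3 v3=-2
Collision at t=19/5: particles 2 and 3 swap velocities; positions: p0=3/5 p1=53/5 p2=57/5 p3=57/5; velocities now: v0=-3 v1=2 v2=-2 v3=3
Collision at t=4: particles 1 and 2 swap velocities; positions: p0=0 p1=11 p2=11 p3=12; velocities now: v0=-3 v1=-2 v2=2 v3=3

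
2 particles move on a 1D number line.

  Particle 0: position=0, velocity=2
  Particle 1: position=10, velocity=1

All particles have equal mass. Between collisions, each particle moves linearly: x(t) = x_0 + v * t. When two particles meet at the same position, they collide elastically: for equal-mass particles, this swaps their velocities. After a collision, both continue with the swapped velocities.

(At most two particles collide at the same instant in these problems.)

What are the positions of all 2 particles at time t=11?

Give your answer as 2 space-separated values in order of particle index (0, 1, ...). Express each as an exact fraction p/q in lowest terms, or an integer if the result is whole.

Answer: 21 22

Derivation:
Collision at t=10: particles 0 and 1 swap velocities; positions: p0=20 p1=20; velocities now: v0=1 v1=2
Advance to t=11 (no further collisions before then); velocities: v0=1 v1=2; positions = 21 22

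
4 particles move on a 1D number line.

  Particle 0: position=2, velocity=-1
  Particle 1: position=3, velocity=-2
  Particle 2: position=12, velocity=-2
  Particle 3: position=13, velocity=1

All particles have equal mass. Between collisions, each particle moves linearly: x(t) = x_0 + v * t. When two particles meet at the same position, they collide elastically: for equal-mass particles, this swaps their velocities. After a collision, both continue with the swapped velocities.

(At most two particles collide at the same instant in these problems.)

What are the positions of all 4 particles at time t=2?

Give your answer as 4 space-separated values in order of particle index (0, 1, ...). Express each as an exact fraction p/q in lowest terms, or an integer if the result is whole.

Answer: -1 0 8 15

Derivation:
Collision at t=1: particles 0 and 1 swap velocities; positions: p0=1 p1=1 p2=10 p3=14; velocities now: v0=-2 v1=-1 v2=-2 v3=1
Advance to t=2 (no further collisions before then); velocities: v0=-2 v1=-1 v2=-2 v3=1; positions = -1 0 8 15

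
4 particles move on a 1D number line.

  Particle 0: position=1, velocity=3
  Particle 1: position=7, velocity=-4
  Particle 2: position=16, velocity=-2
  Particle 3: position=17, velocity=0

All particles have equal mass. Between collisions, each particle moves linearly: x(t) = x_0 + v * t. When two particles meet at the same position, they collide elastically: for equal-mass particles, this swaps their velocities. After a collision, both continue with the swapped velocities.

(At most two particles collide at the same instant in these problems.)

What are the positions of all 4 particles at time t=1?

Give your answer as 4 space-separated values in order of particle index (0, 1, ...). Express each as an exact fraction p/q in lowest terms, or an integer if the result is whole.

Answer: 3 4 14 17

Derivation:
Collision at t=6/7: particles 0 and 1 swap velocities; positions: p0=25/7 p1=25/7 p2=100/7 p3=17; velocities now: v0=-4 v1=3 v2=-2 v3=0
Advance to t=1 (no further collisions before then); velocities: v0=-4 v1=3 v2=-2 v3=0; positions = 3 4 14 17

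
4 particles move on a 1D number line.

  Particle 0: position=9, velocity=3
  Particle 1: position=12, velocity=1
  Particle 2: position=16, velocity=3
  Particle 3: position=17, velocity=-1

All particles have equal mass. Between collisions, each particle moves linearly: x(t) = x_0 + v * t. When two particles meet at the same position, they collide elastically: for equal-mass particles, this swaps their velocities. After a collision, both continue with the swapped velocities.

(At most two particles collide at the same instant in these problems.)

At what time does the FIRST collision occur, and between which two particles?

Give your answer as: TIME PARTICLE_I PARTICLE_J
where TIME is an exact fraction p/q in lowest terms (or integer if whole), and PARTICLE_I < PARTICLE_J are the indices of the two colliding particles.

Answer: 1/4 2 3

Derivation:
Pair (0,1): pos 9,12 vel 3,1 -> gap=3, closing at 2/unit, collide at t=3/2
Pair (1,2): pos 12,16 vel 1,3 -> not approaching (rel speed -2 <= 0)
Pair (2,3): pos 16,17 vel 3,-1 -> gap=1, closing at 4/unit, collide at t=1/4
Earliest collision: t=1/4 between 2 and 3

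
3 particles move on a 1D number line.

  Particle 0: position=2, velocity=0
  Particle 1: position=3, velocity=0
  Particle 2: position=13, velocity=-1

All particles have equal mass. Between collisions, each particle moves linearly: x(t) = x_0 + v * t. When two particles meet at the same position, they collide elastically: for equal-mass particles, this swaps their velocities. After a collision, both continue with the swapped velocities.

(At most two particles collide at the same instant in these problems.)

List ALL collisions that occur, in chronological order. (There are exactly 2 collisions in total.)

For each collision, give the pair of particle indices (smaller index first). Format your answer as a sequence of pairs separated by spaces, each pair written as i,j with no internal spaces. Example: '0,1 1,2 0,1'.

Collision at t=10: particles 1 and 2 swap velocities; positions: p0=2 p1=3 p2=3; velocities now: v0=0 v1=-1 v2=0
Collision at t=11: particles 0 and 1 swap velocities; positions: p0=2 p1=2 p2=3; velocities now: v0=-1 v1=0 v2=0

Answer: 1,2 0,1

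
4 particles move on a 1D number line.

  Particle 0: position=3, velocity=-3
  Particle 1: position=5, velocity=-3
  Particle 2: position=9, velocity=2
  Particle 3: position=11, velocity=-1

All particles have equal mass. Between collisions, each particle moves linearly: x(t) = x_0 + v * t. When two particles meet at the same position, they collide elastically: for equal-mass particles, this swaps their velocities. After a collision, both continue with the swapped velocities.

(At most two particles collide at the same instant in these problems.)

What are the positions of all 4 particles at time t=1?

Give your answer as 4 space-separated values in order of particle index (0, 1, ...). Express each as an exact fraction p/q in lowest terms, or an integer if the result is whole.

Collision at t=2/3: particles 2 and 3 swap velocities; positions: p0=1 p1=3 p2=31/3 p3=31/3; velocities now: v0=-3 v1=-3 v2=-1 v3=2
Advance to t=1 (no further collisions before then); velocities: v0=-3 v1=-3 v2=-1 v3=2; positions = 0 2 10 11

Answer: 0 2 10 11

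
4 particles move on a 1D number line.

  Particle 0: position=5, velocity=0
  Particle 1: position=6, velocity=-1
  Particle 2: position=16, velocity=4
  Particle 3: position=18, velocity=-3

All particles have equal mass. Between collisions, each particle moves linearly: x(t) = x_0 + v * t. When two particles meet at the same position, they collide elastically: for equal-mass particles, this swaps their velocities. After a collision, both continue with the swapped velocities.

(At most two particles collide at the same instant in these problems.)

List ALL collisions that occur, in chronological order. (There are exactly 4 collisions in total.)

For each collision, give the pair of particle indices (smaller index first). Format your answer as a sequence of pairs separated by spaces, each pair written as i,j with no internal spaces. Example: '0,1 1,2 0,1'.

Answer: 2,3 0,1 1,2 0,1

Derivation:
Collision at t=2/7: particles 2 and 3 swap velocities; positions: p0=5 p1=40/7 p2=120/7 p3=120/7; velocities now: v0=0 v1=-1 v2=-3 v3=4
Collision at t=1: particles 0 and 1 swap velocities; positions: p0=5 p1=5 p2=15 p3=20; velocities now: v0=-1 v1=0 v2=-3 v3=4
Collision at t=13/3: particles 1 and 2 swap velocities; positions: p0=5/3 p1=5 p2=5 p3=100/3; velocities now: v0=-1 v1=-3 v2=0 v3=4
Collision at t=6: particles 0 and 1 swap velocities; positions: p0=0 p1=0 p2=5 p3=40; velocities now: v0=-3 v1=-1 v2=0 v3=4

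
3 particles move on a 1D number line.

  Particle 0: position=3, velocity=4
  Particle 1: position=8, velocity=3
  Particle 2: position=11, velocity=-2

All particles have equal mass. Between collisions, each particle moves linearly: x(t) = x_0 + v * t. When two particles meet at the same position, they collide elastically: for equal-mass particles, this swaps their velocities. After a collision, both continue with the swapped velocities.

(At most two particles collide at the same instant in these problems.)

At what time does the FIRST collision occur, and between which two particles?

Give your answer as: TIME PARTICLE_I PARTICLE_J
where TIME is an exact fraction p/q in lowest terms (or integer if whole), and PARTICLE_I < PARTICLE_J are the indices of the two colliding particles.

Pair (0,1): pos 3,8 vel 4,3 -> gap=5, closing at 1/unit, collide at t=5
Pair (1,2): pos 8,11 vel 3,-2 -> gap=3, closing at 5/unit, collide at t=3/5
Earliest collision: t=3/5 between 1 and 2

Answer: 3/5 1 2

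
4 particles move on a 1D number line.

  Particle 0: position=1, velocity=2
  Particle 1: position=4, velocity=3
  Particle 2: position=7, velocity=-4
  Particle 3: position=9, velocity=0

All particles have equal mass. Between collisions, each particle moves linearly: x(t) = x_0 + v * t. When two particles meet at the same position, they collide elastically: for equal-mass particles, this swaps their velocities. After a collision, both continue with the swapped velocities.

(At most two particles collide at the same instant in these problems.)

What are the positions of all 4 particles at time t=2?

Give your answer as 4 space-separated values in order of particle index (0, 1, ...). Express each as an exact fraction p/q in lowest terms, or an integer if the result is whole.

Answer: -1 5 9 10

Derivation:
Collision at t=3/7: particles 1 and 2 swap velocities; positions: p0=13/7 p1=37/7 p2=37/7 p3=9; velocities now: v0=2 v1=-4 v2=3 v3=0
Collision at t=1: particles 0 and 1 swap velocities; positions: p0=3 p1=3 p2=7 p3=9; velocities now: v0=-4 v1=2 v2=3 v3=0
Collision at t=5/3: particles 2 and 3 swap velocities; positions: p0=1/3 p1=13/3 p2=9 p3=9; velocities now: v0=-4 v1=2 v2=0 v3=3
Advance to t=2 (no further collisions before then); velocities: v0=-4 v1=2 v2=0 v3=3; positions = -1 5 9 10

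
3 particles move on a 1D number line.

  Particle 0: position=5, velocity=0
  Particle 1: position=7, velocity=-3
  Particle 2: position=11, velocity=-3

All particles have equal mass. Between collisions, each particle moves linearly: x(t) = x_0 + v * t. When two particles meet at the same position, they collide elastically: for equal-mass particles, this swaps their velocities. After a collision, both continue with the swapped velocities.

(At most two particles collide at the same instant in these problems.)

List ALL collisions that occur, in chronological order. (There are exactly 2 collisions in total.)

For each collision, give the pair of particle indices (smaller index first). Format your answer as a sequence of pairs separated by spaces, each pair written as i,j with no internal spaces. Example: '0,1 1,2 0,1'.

Answer: 0,1 1,2

Derivation:
Collision at t=2/3: particles 0 and 1 swap velocities; positions: p0=5 p1=5 p2=9; velocities now: v0=-3 v1=0 v2=-3
Collision at t=2: particles 1 and 2 swap velocities; positions: p0=1 p1=5 p2=5; velocities now: v0=-3 v1=-3 v2=0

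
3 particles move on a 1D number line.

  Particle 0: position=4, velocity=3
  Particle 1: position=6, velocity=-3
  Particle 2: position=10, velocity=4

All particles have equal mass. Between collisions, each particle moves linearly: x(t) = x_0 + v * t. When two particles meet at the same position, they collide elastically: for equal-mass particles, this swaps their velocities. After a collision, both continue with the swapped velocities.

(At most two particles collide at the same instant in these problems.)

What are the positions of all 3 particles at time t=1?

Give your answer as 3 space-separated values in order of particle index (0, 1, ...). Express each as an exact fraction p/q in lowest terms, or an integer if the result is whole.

Answer: 3 7 14

Derivation:
Collision at t=1/3: particles 0 and 1 swap velocities; positions: p0=5 p1=5 p2=34/3; velocities now: v0=-3 v1=3 v2=4
Advance to t=1 (no further collisions before then); velocities: v0=-3 v1=3 v2=4; positions = 3 7 14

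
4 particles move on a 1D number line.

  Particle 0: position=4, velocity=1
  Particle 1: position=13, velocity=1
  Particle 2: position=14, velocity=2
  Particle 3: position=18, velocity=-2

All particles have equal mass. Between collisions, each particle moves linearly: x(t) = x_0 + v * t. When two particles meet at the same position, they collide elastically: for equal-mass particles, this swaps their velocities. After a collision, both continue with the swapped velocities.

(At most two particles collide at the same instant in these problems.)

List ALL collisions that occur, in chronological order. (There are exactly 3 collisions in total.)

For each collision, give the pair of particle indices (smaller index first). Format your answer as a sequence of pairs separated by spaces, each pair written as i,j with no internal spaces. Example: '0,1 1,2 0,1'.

Collision at t=1: particles 2 and 3 swap velocities; positions: p0=5 p1=14 p2=16 p3=16; velocities now: v0=1 v1=1 v2=-2 v3=2
Collision at t=5/3: particles 1 and 2 swap velocities; positions: p0=17/3 p1=44/3 p2=44/3 p3=52/3; velocities now: v0=1 v1=-2 v2=1 v3=2
Collision at t=14/3: particles 0 and 1 swap velocities; positions: p0=26/3 p1=26/3 p2=53/3 p3=70/3; velocities now: v0=-2 v1=1 v2=1 v3=2

Answer: 2,3 1,2 0,1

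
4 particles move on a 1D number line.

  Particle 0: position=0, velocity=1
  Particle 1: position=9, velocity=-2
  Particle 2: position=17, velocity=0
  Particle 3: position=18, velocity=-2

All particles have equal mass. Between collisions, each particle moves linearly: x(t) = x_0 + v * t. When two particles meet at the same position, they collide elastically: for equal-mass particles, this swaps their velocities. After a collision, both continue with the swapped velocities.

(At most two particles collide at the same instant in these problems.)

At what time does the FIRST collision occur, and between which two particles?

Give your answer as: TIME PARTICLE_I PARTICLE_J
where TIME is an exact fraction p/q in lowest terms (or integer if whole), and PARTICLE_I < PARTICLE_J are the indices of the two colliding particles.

Answer: 1/2 2 3

Derivation:
Pair (0,1): pos 0,9 vel 1,-2 -> gap=9, closing at 3/unit, collide at t=3
Pair (1,2): pos 9,17 vel -2,0 -> not approaching (rel speed -2 <= 0)
Pair (2,3): pos 17,18 vel 0,-2 -> gap=1, closing at 2/unit, collide at t=1/2
Earliest collision: t=1/2 between 2 and 3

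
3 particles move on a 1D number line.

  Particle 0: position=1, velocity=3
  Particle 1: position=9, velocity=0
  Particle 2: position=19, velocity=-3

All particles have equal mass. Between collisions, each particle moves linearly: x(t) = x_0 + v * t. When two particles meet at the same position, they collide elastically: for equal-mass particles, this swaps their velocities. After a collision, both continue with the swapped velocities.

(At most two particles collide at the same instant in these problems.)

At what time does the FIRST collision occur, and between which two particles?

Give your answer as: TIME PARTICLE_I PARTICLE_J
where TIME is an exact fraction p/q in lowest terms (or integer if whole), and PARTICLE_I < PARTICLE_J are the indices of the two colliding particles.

Pair (0,1): pos 1,9 vel 3,0 -> gap=8, closing at 3/unit, collide at t=8/3
Pair (1,2): pos 9,19 vel 0,-3 -> gap=10, closing at 3/unit, collide at t=10/3
Earliest collision: t=8/3 between 0 and 1

Answer: 8/3 0 1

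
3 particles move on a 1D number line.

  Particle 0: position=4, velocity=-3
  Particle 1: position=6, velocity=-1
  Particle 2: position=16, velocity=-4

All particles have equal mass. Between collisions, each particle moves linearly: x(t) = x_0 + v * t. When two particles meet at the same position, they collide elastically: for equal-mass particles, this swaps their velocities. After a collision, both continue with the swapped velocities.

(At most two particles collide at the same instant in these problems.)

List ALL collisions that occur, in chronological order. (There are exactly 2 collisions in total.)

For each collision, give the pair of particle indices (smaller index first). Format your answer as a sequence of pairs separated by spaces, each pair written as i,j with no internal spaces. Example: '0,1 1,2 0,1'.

Collision at t=10/3: particles 1 and 2 swap velocities; positions: p0=-6 p1=8/3 p2=8/3; velocities now: v0=-3 v1=-4 v2=-1
Collision at t=12: particles 0 and 1 swap velocities; positions: p0=-32 p1=-32 p2=-6; velocities now: v0=-4 v1=-3 v2=-1

Answer: 1,2 0,1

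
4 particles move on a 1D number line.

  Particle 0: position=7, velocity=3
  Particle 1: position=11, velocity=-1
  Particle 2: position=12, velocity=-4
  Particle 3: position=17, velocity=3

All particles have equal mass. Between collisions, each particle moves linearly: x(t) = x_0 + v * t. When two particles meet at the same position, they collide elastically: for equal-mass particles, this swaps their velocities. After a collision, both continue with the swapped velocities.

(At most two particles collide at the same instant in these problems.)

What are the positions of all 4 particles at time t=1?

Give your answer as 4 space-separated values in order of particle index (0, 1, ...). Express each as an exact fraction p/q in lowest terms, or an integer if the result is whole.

Collision at t=1/3: particles 1 and 2 swap velocities; positions: p0=8 p1=32/3 p2=32/3 p3=18; velocities now: v0=3 v1=-4 v2=-1 v3=3
Collision at t=5/7: particles 0 and 1 swap velocities; positions: p0=64/7 p1=64/7 p2=72/7 p3=134/7; velocities now: v0=-4 v1=3 v2=-1 v3=3
Collision at t=1: particles 1 and 2 swap velocities; positions: p0=8 p1=10 p2=10 p3=20; velocities now: v0=-4 v1=-1 v2=3 v3=3
Advance to t=1 (no further collisions before then); velocities: v0=-4 v1=-1 v2=3 v3=3; positions = 8 10 10 20

Answer: 8 10 10 20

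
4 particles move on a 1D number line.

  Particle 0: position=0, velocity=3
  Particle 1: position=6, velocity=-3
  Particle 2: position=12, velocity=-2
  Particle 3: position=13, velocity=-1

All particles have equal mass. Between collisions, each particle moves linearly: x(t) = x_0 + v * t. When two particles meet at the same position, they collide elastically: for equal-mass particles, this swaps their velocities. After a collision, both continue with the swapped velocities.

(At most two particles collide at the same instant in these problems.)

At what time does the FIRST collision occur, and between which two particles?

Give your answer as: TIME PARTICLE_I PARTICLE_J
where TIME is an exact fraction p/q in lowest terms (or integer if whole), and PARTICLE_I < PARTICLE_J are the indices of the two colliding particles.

Pair (0,1): pos 0,6 vel 3,-3 -> gap=6, closing at 6/unit, collide at t=1
Pair (1,2): pos 6,12 vel -3,-2 -> not approaching (rel speed -1 <= 0)
Pair (2,3): pos 12,13 vel -2,-1 -> not approaching (rel speed -1 <= 0)
Earliest collision: t=1 between 0 and 1

Answer: 1 0 1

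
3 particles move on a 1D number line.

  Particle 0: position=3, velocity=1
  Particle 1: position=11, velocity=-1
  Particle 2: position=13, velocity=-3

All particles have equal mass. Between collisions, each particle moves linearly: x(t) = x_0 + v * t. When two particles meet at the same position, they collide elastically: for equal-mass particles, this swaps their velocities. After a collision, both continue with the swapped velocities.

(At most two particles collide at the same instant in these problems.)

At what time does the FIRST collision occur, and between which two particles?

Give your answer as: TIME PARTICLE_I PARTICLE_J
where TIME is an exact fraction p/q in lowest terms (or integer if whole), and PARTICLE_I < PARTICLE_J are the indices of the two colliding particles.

Answer: 1 1 2

Derivation:
Pair (0,1): pos 3,11 vel 1,-1 -> gap=8, closing at 2/unit, collide at t=4
Pair (1,2): pos 11,13 vel -1,-3 -> gap=2, closing at 2/unit, collide at t=1
Earliest collision: t=1 between 1 and 2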